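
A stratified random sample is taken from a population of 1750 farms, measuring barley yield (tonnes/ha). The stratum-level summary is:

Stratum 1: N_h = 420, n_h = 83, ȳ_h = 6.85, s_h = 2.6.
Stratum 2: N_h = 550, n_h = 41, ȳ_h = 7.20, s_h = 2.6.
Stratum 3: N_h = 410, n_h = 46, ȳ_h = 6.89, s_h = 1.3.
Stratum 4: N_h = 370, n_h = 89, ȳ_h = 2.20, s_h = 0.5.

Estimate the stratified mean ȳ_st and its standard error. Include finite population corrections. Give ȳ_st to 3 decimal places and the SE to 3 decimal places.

ȳ_st ≈ 5.986, SE ≈ 0.144

ȳ_st = Σ W_h ȳ_h = (420·6.85 + 550·7.20 + 410·6.89 + 370·2.20)/1750 = 5.98623
V̂(ȳ_st) = Σ W_h² (1 − n_h/N_h) s_h²/n_h, with W_h = N_h/N and N = 1750:
  stratum 1: (420/1750)²·(1 − 83/420)·2.6²/83 = 0.00376419
  stratum 2: (550/1750)²·(1 − 41/550)·2.6²/41 = 0.0150719
  stratum 3: (410/1750)²·(1 − 46/410)·1.3²/46 = 0.00179035
  stratum 4: (370/1750)²·(1 − 89/370)·0.5²/89 = 9.53634e-05
V̂(ȳ_st) = 0.0207218
SE(ȳ_st) = √0.0207218 = 0.143951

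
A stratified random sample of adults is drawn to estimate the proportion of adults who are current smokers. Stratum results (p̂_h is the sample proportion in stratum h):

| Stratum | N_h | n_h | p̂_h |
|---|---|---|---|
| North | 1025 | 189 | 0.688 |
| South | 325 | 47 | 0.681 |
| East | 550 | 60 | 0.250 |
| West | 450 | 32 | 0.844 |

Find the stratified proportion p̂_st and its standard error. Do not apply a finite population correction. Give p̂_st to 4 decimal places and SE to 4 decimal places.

N = 2350; stratum weights W_h = N_h/N.
p̂_st = Σ W_h p̂_h = (1025·0.688 + 325·0.681 + 550·0.250 + 450·0.844)/2350 = 0.61439
V̂(p̂_st) = Σ W_h² p̂_h(1−p̂_h)/(n_h−1):
  stratum North: (1025/2350)²·0.688·0.312/188 = 0.000217219
  stratum South: (325/2350)²·0.681·0.319/46 = 9.03256e-05
  stratum East: (550/2350)²·0.250·0.750/59 = 0.000174076
  stratum West: (450/2350)²·0.844·0.156/31 = 0.000155738
V̂(p̂_st) = 0.000637358; SE = √V̂ = 0.025246

p̂_st ≈ 0.6144, SE ≈ 0.0252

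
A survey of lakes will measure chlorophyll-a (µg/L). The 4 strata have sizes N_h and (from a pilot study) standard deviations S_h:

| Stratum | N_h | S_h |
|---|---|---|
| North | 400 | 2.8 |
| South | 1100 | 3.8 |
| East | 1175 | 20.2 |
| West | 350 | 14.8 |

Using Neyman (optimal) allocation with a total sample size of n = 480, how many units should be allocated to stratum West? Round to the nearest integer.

Neyman allocation: n_h = n · N_h S_h / Σ N_i S_i, with n = 480.
  stratum North: N_h·S_h = 400·2.8 = 1120.00
  stratum South: N_h·S_h = 1100·3.8 = 4180.00
  stratum East: N_h·S_h = 1175·20.2 = 23735.00
  stratum West: N_h·S_h = 350·14.8 = 5180.00
Σ N_h S_h = 34215.00
n for stratum West = 480·5180.00/34215.00 = 72.670 → 73

73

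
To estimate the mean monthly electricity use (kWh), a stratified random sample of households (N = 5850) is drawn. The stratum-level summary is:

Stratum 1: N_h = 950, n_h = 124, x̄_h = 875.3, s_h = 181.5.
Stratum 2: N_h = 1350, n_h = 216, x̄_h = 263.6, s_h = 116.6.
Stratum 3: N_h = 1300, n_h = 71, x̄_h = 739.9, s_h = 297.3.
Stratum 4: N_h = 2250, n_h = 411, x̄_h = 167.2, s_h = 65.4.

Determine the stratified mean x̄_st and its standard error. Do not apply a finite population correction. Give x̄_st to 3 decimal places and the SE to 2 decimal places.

x̄_st ≈ 431.703, SE ≈ 8.57

x̄_st = Σ W_h x̄_h = (950·875.3 + 1350·263.6 + 1300·739.9 + 2250·167.2)/5850 = 431.70342
V̂(x̄_st) = Σ W_h² s_h²/n_h, with W_h = N_h/N and N = 5850:
  stratum 1: (950/5850)²·181.5²/124 = 7.00595
  stratum 2: (1350/5850)²·116.6²/216 = 3.35196
  stratum 3: (1300/5850)²·297.3²/71 = 61.4761
  stratum 4: (2250/5850)²·65.4²/411 = 1.53945
V̂(x̄_st) = 73.3735
SE(x̄_st) = √73.3735 = 8.56583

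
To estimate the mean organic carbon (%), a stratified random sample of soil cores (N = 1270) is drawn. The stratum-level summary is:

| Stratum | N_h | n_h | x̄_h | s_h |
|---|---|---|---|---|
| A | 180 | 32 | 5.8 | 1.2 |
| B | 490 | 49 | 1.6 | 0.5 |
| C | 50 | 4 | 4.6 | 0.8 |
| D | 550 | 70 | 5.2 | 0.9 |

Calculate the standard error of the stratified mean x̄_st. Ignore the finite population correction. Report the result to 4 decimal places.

V̂(x̄_st) = Σ W_h² s_h²/n_h, with W_h = N_h/N and N = 1270:
  stratum A: (180/1270)²·1.2²/32 = 0.000903962
  stratum B: (490/1270)²·0.5²/49 = 0.000759502
  stratum C: (50/1270)²·0.8²/4 = 0.000248
  stratum D: (550/1270)²·0.9²/70 = 0.00217023
V̂(x̄_st) = 0.00408169
SE(x̄_st) = √0.00408169 = 0.0638881

SE(x̄_st) ≈ 0.0639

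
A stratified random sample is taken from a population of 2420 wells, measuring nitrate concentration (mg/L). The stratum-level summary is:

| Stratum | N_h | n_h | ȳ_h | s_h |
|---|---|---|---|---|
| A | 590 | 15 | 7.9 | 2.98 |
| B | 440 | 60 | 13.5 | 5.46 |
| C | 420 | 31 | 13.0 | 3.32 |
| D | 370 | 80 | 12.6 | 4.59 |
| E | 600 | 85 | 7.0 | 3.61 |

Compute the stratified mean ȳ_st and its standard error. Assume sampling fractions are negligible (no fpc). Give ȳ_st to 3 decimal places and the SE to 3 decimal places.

ȳ_st ≈ 10.299, SE ≈ 0.279

ȳ_st = Σ W_h ȳ_h = (590·7.9 + 440·13.5 + 420·13.0 + 370·12.6 + 600·7.0)/2420 = 10.29876
V̂(ȳ_st) = Σ W_h² s_h²/n_h, with W_h = N_h/N and N = 2420:
  stratum A: (590/2420)²·2.98²/15 = 0.0351896
  stratum B: (440/2420)²·5.46²/60 = 0.0164251
  stratum C: (420/2420)²·3.32²/31 = 0.0107098
  stratum D: (370/2420)²·4.59²/80 = 0.00615613
  stratum E: (600/2420)²·3.61²/85 = 0.00942469
V̂(ȳ_st) = 0.0779054
SE(ȳ_st) = √0.0779054 = 0.279115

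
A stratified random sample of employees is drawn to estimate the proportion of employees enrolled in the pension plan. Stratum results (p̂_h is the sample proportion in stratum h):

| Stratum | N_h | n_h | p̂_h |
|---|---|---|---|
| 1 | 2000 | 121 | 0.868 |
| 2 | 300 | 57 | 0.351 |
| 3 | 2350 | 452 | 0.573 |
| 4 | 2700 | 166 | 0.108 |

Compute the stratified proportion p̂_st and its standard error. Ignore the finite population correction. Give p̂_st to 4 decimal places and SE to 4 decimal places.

N = 7350; stratum weights W_h = N_h/N.
p̂_st = Σ W_h p̂_h = (2000·0.868 + 300·0.351 + 2350·0.573 + 2700·0.108)/7350 = 0.47339
V̂(p̂_st) = Σ W_h² p̂_h(1−p̂_h)/(n_h−1):
  stratum 1: (2000/7350)²·0.868·0.132/120 = 7.06965e-05
  stratum 2: (300/7350)²·0.351·0.649/56 = 6.77691e-06
  stratum 3: (2350/7350)²·0.573·0.427/451 = 5.54584e-05
  stratum 4: (2700/7350)²·0.108·0.892/165 = 7.87875e-05
V̂(p̂_st) = 0.000211719; SE = √V̂ = 0.0145506

p̂_st ≈ 0.4734, SE ≈ 0.0146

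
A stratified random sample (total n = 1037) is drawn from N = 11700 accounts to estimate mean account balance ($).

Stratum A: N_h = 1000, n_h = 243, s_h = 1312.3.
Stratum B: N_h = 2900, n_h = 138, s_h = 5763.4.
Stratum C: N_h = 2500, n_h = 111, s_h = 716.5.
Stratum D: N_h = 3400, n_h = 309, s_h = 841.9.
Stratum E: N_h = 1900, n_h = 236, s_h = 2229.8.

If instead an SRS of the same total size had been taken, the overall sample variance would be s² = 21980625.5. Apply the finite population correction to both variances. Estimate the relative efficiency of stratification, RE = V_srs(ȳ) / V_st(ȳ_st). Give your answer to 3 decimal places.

V̂(ȳ_st) = Σ W_h² (1 − n_h/N_h) s_h²/n_h, with W_h = N_h/N and N = 11700:
  stratum A: (1000/11700)²·(1 − 243/1000)·1312.3²/243 = 39.1908
  stratum B: (2900/11700)²·(1 − 138/2900)·5763.4²/138 = 14084.1
  stratum C: (2500/11700)²·(1 − 111/2500)·716.5²/111 = 201.787
  stratum D: (3400/11700)²·(1 − 309/3400)·841.9²/309 = 176.104
  stratum E: (1900/11700)²·(1 − 236/1900)·2229.8²/236 = 486.581
V_st = 14987.7
V_srs = (1 − 1037/11700)·21980625.5/1037 = 19317.7
Relative efficiency = V_srs / V_st = 19317.7/14987.7 = 1.2889

RE ≈ 1.289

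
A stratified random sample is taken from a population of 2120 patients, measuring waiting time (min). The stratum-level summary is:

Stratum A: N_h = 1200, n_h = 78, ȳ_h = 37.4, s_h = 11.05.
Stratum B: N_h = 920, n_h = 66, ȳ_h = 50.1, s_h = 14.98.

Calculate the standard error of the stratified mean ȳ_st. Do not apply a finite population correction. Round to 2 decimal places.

SE(ȳ_st) ≈ 1.07

V̂(ȳ_st) = Σ W_h² s_h²/n_h, with W_h = N_h/N and N = 2120:
  stratum A: (1200/2120)²·11.05²/78 = 0.501557
  stratum B: (920/2120)²·14.98²/66 = 0.6403
V̂(ȳ_st) = 1.14186
SE(ȳ_st) = √1.14186 = 1.06858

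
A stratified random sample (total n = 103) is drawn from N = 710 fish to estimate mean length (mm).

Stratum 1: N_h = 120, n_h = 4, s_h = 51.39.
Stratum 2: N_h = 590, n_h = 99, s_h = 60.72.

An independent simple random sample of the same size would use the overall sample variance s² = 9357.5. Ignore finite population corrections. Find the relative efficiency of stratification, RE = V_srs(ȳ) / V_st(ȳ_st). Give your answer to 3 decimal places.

V̂(ȳ_st) = Σ W_h² s_h²/n_h, with W_h = N_h/N and N = 710:
  stratum 1: (120/710)²·51.39²/4 = 18.8601
  stratum 2: (590/710)²·60.72²/99 = 25.7167
V_st = 44.5768
V_srs = s²/n = 9357.5/103 = 90.8495
Relative efficiency = V_srs / V_st = 90.8495/44.5768 = 2.0380

RE ≈ 2.038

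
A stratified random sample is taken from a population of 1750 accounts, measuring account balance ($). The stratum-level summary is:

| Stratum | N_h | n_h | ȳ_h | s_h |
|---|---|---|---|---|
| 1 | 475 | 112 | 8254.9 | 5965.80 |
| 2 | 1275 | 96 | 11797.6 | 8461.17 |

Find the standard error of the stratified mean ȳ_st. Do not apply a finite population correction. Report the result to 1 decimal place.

V̂(ȳ_st) = Σ W_h² s_h²/n_h, with W_h = N_h/N and N = 1750:
  stratum 1: (475/1750)²·5965.80²/112 = 23411.6
  stratum 2: (1275/1750)²·8461.17²/96 = 395853
V̂(ȳ_st) = 419265
SE(ȳ_st) = √419265 = 647.506

SE(ȳ_st) ≈ 647.5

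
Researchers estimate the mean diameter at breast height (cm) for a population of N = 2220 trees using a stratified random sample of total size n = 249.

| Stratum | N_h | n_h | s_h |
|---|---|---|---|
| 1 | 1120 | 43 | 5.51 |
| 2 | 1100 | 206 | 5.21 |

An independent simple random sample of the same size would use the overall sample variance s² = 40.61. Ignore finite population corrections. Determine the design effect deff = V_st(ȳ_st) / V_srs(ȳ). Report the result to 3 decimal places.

V̂(ȳ_st) = Σ W_h² s_h²/n_h, with W_h = N_h/N and N = 2220:
  stratum 1: (1120/2220)²·5.51²/43 = 0.179707
  stratum 2: (1100/2220)²·5.21²/206 = 0.032351
V_st = 0.212058
V_srs = s²/n = 40.61/249 = 0.163092
deff = V_st / V_srs = 0.212058/0.163092 = 1.3002

deff ≈ 1.300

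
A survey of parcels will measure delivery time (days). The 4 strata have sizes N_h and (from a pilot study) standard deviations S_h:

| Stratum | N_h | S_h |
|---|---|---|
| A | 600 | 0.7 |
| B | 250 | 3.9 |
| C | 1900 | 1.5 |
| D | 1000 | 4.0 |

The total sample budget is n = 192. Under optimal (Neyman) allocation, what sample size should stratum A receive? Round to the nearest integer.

Neyman allocation: n_h = n · N_h S_h / Σ N_i S_i, with n = 192.
  stratum A: N_h·S_h = 600·0.7 = 420.00
  stratum B: N_h·S_h = 250·3.9 = 975.00
  stratum C: N_h·S_h = 1900·1.5 = 2850.00
  stratum D: N_h·S_h = 1000·4.0 = 4000.00
Σ N_h S_h = 8245.00
n for stratum A = 192·420.00/8245.00 = 9.780 → 10

10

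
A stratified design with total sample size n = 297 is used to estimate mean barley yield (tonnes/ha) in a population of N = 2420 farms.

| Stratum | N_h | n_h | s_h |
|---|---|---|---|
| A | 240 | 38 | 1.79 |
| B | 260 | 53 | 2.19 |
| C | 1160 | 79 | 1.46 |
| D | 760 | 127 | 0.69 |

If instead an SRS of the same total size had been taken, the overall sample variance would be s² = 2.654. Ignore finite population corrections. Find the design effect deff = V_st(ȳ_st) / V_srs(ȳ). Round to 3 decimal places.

V̂(ȳ_st) = Σ W_h² s_h²/n_h, with W_h = N_h/N and N = 2420:
  stratum A: (240/2420)²·1.79²/38 = 0.000829305
  stratum B: (260/2420)²·2.19²/53 = 0.00104455
  stratum C: (1160/2420)²·1.46²/79 = 0.0061996
  stratum D: (760/2420)²·0.69²/127 = 0.000369735
V_st = 0.00844319
V_srs = s²/n = 2.654/297 = 0.00893603
deff = V_st / V_srs = 0.00844319/0.00893603 = 0.9448

deff ≈ 0.945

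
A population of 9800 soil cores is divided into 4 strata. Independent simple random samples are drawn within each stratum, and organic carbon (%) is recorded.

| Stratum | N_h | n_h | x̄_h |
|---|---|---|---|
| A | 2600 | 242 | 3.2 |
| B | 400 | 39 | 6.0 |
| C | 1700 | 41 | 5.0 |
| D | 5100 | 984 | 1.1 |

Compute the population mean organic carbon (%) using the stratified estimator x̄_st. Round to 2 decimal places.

N = Σ N_h = 9800. Stratum weights W_h = N_h/N.
x̄_st = (2600·3.2 + 400·6.0 + 1700·5.0 + 5100·1.1) / 9800 = 2.5337

x̄_st ≈ 2.53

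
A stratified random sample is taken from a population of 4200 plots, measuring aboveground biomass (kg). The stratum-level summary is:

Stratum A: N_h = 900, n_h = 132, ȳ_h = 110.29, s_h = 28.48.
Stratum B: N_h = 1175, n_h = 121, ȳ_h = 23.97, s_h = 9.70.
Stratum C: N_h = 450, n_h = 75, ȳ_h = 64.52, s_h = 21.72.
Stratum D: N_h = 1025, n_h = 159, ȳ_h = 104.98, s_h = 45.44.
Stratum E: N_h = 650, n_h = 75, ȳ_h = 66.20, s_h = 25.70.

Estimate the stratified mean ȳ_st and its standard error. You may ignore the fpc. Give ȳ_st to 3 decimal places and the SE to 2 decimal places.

ȳ_st ≈ 73.118, SE ≈ 1.18

ȳ_st = Σ W_h ȳ_h = (900·110.29 + 1175·23.97 + 450·64.52 + 1025·104.98 + 650·66.20)/4200 = 73.11768
V̂(ȳ_st) = Σ W_h² s_h²/n_h, with W_h = N_h/N and N = 4200:
  stratum A: (900/4200)²·28.48²/132 = 0.282158
  stratum B: (1175/4200)²·9.70²/121 = 0.0608605
  stratum C: (450/4200)²·21.72²/75 = 0.0722079
  stratum D: (1025/4200)²·45.44²/159 = 0.773444
  stratum E: (650/4200)²·25.70²/75 = 0.210927
V̂(ȳ_st) = 1.3996
SE(ȳ_st) = √1.3996 = 1.18305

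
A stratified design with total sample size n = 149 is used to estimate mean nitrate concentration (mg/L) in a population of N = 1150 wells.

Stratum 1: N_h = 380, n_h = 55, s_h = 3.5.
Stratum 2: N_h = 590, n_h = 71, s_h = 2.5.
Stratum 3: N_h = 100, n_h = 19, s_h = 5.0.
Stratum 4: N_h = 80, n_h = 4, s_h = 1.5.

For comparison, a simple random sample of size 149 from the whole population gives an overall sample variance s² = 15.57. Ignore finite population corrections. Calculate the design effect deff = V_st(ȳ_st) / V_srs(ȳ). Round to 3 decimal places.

deff ≈ 0.576

V̂(ȳ_st) = Σ W_h² s_h²/n_h, with W_h = N_h/N and N = 1150:
  stratum 1: (380/1150)²·3.5²/55 = 0.024319
  stratum 2: (590/1150)²·2.5²/71 = 0.0231702
  stratum 3: (100/1150)²·5.0²/19 = 0.00994926
  stratum 4: (80/1150)²·1.5²/4 = 0.00272212
V_st = 0.0601605
V_srs = s²/n = 15.57/149 = 0.104497
deff = V_st / V_srs = 0.0601605/0.104497 = 0.5757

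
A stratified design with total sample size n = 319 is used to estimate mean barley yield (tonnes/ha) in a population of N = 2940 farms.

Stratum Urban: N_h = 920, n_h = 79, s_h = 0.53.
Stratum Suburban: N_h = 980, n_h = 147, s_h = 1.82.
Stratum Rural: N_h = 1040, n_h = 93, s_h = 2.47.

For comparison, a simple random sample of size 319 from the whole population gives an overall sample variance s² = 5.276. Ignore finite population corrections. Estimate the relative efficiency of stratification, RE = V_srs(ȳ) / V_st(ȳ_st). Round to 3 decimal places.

RE ≈ 1.495

V̂(ȳ_st) = Σ W_h² s_h²/n_h, with W_h = N_h/N and N = 2940:
  stratum Urban: (920/2940)²·0.53²/79 = 0.000348181
  stratum Suburban: (980/2940)²·1.82²/147 = 0.0025037
  stratum Rural: (1040/2940)²·2.47²/93 = 0.00820886
V_st = 0.0110607
V_srs = s²/n = 5.276/319 = 0.0165392
Relative efficiency = V_srs / V_st = 0.0165392/0.0110607 = 1.4953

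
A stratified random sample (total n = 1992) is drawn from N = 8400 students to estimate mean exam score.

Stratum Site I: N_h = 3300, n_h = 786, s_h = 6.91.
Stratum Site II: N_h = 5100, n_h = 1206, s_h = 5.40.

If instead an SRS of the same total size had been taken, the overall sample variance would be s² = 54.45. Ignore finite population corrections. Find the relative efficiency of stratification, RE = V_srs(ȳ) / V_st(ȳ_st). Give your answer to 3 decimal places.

V̂(ȳ_st) = Σ W_h² s_h²/n_h, with W_h = N_h/N and N = 8400:
  stratum Site I: (3300/8400)²·6.91²/786 = 0.00937568
  stratum Site II: (5100/8400)²·5.40²/1206 = 0.00891296
V_st = 0.0182886
V_srs = s²/n = 54.45/1992 = 0.0273343
Relative efficiency = V_srs / V_st = 0.0273343/0.0182886 = 1.4946

RE ≈ 1.495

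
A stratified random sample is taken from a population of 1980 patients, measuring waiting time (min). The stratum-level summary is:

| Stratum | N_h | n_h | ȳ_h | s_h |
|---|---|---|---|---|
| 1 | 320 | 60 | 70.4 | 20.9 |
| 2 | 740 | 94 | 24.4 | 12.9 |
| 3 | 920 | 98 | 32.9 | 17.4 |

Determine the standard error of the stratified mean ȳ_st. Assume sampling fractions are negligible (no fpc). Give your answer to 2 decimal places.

SE(ȳ_st) ≈ 1.05

V̂(ȳ_st) = Σ W_h² s_h²/n_h, with W_h = N_h/N and N = 1980:
  stratum 1: (320/1980)²·20.9²/60 = 0.190156
  stratum 2: (740/1980)²·12.9²/94 = 0.247278
  stratum 3: (920/1980)²·17.4²/98 = 0.666988
V̂(ȳ_st) = 1.10442
SE(ȳ_st) = √1.10442 = 1.05091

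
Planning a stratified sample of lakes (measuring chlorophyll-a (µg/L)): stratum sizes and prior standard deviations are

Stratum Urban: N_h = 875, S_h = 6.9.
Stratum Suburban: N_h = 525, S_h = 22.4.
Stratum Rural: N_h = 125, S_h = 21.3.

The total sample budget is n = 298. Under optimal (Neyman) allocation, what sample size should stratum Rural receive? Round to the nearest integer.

Neyman allocation: n_h = n · N_h S_h / Σ N_i S_i, with n = 298.
  stratum Urban: N_h·S_h = 875·6.9 = 6037.50
  stratum Suburban: N_h·S_h = 525·22.4 = 11760.00
  stratum Rural: N_h·S_h = 125·21.3 = 2662.50
Σ N_h S_h = 20460.00
n for stratum Rural = 298·2662.50/20460.00 = 38.779 → 39

39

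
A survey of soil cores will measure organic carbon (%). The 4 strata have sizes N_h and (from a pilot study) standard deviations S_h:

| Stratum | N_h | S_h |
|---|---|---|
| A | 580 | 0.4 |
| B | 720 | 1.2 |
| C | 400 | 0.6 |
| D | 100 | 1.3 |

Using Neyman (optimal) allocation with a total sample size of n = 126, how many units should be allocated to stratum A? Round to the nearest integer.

Neyman allocation: n_h = n · N_h S_h / Σ N_i S_i, with n = 126.
  stratum A: N_h·S_h = 580·0.4 = 232.00
  stratum B: N_h·S_h = 720·1.2 = 864.00
  stratum C: N_h·S_h = 400·0.6 = 240.00
  stratum D: N_h·S_h = 100·1.3 = 130.00
Σ N_h S_h = 1466.00
n for stratum A = 126·232.00/1466.00 = 19.940 → 20

20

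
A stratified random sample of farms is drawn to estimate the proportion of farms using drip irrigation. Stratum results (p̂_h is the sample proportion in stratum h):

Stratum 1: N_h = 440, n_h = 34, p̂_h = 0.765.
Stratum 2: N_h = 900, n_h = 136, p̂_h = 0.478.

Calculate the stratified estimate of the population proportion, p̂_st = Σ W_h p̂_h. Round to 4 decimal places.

p̂_st ≈ 0.5722

N = 1340; stratum weights W_h = N_h/N.
p̂_st = Σ W_h p̂_h = (440·0.765 + 900·0.478)/1340 = 0.57224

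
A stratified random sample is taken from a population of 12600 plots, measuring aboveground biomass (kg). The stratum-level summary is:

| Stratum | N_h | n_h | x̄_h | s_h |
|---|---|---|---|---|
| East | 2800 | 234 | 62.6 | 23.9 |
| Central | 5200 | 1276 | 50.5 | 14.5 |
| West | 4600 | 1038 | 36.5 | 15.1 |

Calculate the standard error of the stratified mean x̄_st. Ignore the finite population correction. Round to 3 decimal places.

SE(x̄_st) ≈ 0.422

V̂(x̄_st) = Σ W_h² s_h²/n_h, with W_h = N_h/N and N = 12600:
  stratum East: (2800/12600)²·23.9²/234 = 0.120547
  stratum Central: (5200/12600)²·14.5²/1276 = 0.0280641
  stratum West: (4600/12600)²·15.1²/1038 = 0.0292773
V̂(x̄_st) = 0.177888
SE(x̄_st) = √0.177888 = 0.421768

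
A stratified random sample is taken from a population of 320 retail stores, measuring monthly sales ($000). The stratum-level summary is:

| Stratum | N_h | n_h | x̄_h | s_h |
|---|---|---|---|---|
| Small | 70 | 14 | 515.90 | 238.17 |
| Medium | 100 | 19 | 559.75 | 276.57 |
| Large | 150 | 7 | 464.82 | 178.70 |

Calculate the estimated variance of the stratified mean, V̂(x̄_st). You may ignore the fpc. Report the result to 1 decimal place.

V̂(x̄_st) = Σ W_h² s_h²/n_h, with W_h = N_h/N and N = 320:
  stratum Small: (70/320)²·238.17²/14 = 193.884
  stratum Medium: (100/320)²·276.57²/19 = 393.148
  stratum Large: (150/320)²·178.70²/7 = 1002.38
V̂(x̄_st) = 1589.42

V̂(x̄_st) ≈ 1589.4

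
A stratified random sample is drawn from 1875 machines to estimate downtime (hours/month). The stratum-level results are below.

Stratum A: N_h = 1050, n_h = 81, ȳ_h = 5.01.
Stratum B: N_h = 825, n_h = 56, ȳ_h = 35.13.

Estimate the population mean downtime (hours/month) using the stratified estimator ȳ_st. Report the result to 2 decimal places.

ȳ_st ≈ 18.26

N = Σ N_h = 1875. Stratum weights W_h = N_h/N.
ȳ_st = (1050·5.01 + 825·35.13) / 1875 = 18.2628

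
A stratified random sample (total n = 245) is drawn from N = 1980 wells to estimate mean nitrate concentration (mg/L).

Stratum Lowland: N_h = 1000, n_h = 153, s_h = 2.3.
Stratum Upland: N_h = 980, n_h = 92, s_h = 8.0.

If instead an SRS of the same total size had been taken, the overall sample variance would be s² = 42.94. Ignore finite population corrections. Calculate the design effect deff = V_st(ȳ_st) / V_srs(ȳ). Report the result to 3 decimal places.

deff ≈ 1.023

V̂(ȳ_st) = Σ W_h² s_h²/n_h, with W_h = N_h/N and N = 1980:
  stratum Lowland: (1000/1980)²·2.3²/153 = 0.00881929
  stratum Upland: (980/1980)²·8.0²/92 = 0.170417
V_st = 0.179237
V_srs = s²/n = 42.94/245 = 0.175265
deff = V_st / V_srs = 0.179237/0.175265 = 1.0227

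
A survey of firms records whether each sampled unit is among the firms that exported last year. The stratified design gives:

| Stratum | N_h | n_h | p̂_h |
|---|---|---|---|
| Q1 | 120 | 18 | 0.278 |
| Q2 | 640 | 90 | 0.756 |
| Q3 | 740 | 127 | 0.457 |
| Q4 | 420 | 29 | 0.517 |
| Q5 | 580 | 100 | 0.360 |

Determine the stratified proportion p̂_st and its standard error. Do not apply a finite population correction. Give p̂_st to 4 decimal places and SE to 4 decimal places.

N = 2500; stratum weights W_h = N_h/N.
p̂_st = Σ W_h p̂_h = (120·0.278 + 640·0.756 + 740·0.457 + 420·0.517 + 580·0.360)/2500 = 0.51253
V̂(p̂_st) = Σ W_h² p̂_h(1−p̂_h)/(n_h−1):
  stratum Q1: (120/2500)²·0.278·0.722/17 = 2.72029e-05
  stratum Q2: (640/2500)²·0.756·0.244/89 = 0.000135832
  stratum Q3: (740/2500)²·0.457·0.543/126 = 0.000172556
  stratum Q4: (420/2500)²·0.517·0.483/28 = 0.000251709
  stratum Q5: (580/2500)²·0.360·0.640/99 = 0.000125263
V̂(p̂_st) = 0.000712562; SE = √V̂ = 0.0266939

p̂_st ≈ 0.5125, SE ≈ 0.0267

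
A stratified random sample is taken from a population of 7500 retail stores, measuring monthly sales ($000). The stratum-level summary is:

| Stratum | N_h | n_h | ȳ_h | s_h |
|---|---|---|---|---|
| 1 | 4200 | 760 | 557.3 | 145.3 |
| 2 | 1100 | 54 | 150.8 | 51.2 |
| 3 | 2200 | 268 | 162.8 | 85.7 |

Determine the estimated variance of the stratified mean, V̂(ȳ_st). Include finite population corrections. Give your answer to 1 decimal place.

V̂(ȳ_st) ≈ 10.2

V̂(ȳ_st) = Σ W_h² (1 − n_h/N_h) s_h²/n_h, with W_h = N_h/N and N = 7500:
  stratum 1: (4200/7500)²·(1 − 760/4200)·145.3²/760 = 7.13515
  stratum 2: (1100/7500)²·(1 − 54/1100)·51.2²/54 = 0.992997
  stratum 3: (2200/7500)²·(1 − 268/2200)·85.7²/268 = 2.07078
V̂(ȳ_st) = 10.1989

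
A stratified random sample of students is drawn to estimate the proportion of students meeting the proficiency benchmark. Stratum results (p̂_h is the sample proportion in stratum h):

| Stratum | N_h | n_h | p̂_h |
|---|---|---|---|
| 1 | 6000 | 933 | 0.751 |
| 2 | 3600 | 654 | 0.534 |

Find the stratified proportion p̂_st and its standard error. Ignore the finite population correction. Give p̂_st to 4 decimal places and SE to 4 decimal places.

N = 9600; stratum weights W_h = N_h/N.
p̂_st = Σ W_h p̂_h = (6000·0.751 + 3600·0.534)/9600 = 0.66962
V̂(p̂_st) = Σ W_h² p̂_h(1−p̂_h)/(n_h−1):
  stratum 1: (6000/9600)²·0.751·0.249/932 = 7.83761e-05
  stratum 2: (3600/9600)²·0.534·0.466/653 = 5.35891e-05
V̂(p̂_st) = 0.000131965; SE = √V̂ = 0.0114876

p̂_st ≈ 0.6696, SE ≈ 0.0115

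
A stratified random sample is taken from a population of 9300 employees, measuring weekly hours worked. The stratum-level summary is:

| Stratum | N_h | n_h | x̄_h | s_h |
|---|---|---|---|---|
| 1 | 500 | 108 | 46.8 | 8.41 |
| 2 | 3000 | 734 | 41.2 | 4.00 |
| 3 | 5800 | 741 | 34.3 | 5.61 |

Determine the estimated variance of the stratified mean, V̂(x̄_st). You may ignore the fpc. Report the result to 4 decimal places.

V̂(x̄_st) = Σ W_h² s_h²/n_h, with W_h = N_h/N and N = 9300:
  stratum 1: (500/9300)²·8.41²/108 = 0.00189296
  stratum 2: (3000/9300)²·4.00²/734 = 0.0022683
  stratum 3: (5800/9300)²·5.61²/741 = 0.0165195
V̂(x̄_st) = 0.0206808

V̂(x̄_st) ≈ 0.0207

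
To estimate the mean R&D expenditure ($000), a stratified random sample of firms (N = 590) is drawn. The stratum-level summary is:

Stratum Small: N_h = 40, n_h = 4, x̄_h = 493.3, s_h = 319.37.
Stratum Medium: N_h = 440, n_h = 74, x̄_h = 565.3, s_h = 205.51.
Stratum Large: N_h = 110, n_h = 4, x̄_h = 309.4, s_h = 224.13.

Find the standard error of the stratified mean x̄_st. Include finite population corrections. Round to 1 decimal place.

SE(x̄_st) ≈ 28.1

V̂(x̄_st) = Σ W_h² (1 − n_h/N_h) s_h²/n_h, with W_h = N_h/N and N = 590:
  stratum Small: (40/590)²·(1 − 4/40)·319.37²/4 = 105.484
  stratum Medium: (440/590)²·(1 − 74/440)·205.51²/74 = 264.036
  stratum Large: (110/590)²·(1 − 4/110)·224.13²/4 = 420.663
V̂(x̄_st) = 790.184
SE(x̄_st) = √790.184 = 28.1102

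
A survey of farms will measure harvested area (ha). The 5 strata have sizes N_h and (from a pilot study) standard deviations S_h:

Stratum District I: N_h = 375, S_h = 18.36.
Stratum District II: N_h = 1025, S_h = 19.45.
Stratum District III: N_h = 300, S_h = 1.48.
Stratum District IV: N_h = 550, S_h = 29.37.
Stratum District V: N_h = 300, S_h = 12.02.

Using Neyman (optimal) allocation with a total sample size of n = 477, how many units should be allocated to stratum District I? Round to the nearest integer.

Neyman allocation: n_h = n · N_h S_h / Σ N_i S_i, with n = 477.
  stratum District I: N_h·S_h = 375·18.36 = 6885.00
  stratum District II: N_h·S_h = 1025·19.45 = 19936.25
  stratum District III: N_h·S_h = 300·1.48 = 444.00
  stratum District IV: N_h·S_h = 550·29.37 = 16153.50
  stratum District V: N_h·S_h = 300·12.02 = 3606.00
Σ N_h S_h = 47024.75
n for stratum District I = 477·6885.00/47024.75 = 69.839 → 70

70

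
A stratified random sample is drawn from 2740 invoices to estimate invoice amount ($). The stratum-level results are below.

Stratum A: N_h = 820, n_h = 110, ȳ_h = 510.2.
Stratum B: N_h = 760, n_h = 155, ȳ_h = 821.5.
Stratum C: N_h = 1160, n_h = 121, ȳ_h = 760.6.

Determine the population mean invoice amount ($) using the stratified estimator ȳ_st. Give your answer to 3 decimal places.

N = Σ N_h = 2740. Stratum weights W_h = N_h/N.
ȳ_st = (820·510.2 + 760·821.5 + 1160·760.6) / 2740 = 702.55474

ȳ_st ≈ 702.555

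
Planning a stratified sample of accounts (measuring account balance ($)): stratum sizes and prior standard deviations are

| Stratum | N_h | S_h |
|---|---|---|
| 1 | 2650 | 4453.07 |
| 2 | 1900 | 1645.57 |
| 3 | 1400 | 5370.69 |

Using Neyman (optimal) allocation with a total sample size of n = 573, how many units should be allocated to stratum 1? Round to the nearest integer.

Neyman allocation: n_h = n · N_h S_h / Σ N_i S_i, with n = 573.
  stratum 1: N_h·S_h = 2650·4453.07 = 11800635.50
  stratum 2: N_h·S_h = 1900·1645.57 = 3126583.00
  stratum 3: N_h·S_h = 1400·5370.69 = 7518966.00
Σ N_h S_h = 22446184.50
n for stratum 1 = 573·11800635.50/22446184.50 = 301.243 → 301

301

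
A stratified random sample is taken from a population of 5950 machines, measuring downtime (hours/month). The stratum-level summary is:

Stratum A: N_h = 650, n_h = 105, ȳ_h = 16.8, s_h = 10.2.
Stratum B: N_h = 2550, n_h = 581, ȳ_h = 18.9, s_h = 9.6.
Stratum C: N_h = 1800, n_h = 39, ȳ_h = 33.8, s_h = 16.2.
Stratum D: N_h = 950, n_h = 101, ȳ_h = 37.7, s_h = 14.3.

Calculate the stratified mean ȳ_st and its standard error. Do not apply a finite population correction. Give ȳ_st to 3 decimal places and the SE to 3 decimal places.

ȳ_st = Σ W_h ȳ_h = (650·16.8 + 2550·18.9 + 1800·33.8 + 950·37.7)/5950 = 26.17983
V̂(ȳ_st) = Σ W_h² s_h²/n_h, with W_h = N_h/N and N = 5950:
  stratum A: (650/5950)²·10.2²/105 = 0.0118251
  stratum B: (2550/5950)²·9.6²/581 = 0.0291348
  stratum C: (1800/5950)²·16.2²/39 = 0.615852
  stratum D: (950/5950)²·14.3²/101 = 0.0516136
V̂(ȳ_st) = 0.708426
SE(ȳ_st) = √0.708426 = 0.84168

ȳ_st ≈ 26.180, SE ≈ 0.842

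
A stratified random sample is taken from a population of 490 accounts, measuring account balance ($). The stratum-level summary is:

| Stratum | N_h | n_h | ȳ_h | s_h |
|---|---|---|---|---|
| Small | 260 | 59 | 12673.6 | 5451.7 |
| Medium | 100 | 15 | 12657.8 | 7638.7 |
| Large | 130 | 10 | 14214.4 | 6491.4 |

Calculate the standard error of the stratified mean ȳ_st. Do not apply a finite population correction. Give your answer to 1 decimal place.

SE(ȳ_st) ≈ 774.9

V̂(ȳ_st) = Σ W_h² s_h²/n_h, with W_h = N_h/N and N = 490:
  stratum Small: (260/490)²·5451.7²/59 = 141829
  stratum Medium: (100/490)²·7638.7²/15 = 162015
  stratum Large: (130/490)²·6491.4²/10 = 296600
V̂(ȳ_st) = 600445
SE(ȳ_st) = √600445 = 774.884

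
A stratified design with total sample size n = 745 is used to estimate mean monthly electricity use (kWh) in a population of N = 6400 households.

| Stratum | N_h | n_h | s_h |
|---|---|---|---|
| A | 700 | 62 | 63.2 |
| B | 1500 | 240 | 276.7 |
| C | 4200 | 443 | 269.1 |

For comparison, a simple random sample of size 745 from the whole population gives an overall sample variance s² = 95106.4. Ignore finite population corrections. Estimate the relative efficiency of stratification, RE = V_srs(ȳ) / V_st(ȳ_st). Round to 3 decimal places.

V̂(ȳ_st) = Σ W_h² s_h²/n_h, with W_h = N_h/N and N = 6400:
  stratum A: (700/6400)²·63.2²/62 = 0.770688
  stratum B: (1500/6400)²·276.7²/240 = 17.5239
  stratum C: (4200/6400)²·269.1²/443 = 70.3983
V_st = 88.6929
V_srs = s²/n = 95106.4/745 = 127.66
Relative efficiency = V_srs / V_st = 127.66/88.6929 = 1.4393

RE ≈ 1.439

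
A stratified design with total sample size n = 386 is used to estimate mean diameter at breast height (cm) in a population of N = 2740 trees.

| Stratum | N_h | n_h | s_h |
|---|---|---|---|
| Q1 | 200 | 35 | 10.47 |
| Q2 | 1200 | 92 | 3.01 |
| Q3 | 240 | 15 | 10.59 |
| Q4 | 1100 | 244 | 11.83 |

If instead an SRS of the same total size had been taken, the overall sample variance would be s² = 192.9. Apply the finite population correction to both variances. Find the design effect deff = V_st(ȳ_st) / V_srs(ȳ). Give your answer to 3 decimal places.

deff ≈ 0.365

V̂(ȳ_st) = Σ W_h² (1 − n_h/N_h) s_h²/n_h, with W_h = N_h/N and N = 2740:
  stratum Q1: (200/2740)²·(1 − 35/200)·10.47²/35 = 0.013767
  stratum Q2: (1200/2740)²·(1 − 92/1200)·3.01²/92 = 0.0174407
  stratum Q3: (240/2740)²·(1 − 15/240)·10.59²/15 = 0.0537766
  stratum Q4: (1100/2740)²·(1 − 244/1100)·11.83²/244 = 0.0719358
V_st = 0.15692
V_srs = (1 − 386/2740)·192.9/386 = 0.429339
deff = V_st / V_srs = 0.15692/0.429339 = 0.3655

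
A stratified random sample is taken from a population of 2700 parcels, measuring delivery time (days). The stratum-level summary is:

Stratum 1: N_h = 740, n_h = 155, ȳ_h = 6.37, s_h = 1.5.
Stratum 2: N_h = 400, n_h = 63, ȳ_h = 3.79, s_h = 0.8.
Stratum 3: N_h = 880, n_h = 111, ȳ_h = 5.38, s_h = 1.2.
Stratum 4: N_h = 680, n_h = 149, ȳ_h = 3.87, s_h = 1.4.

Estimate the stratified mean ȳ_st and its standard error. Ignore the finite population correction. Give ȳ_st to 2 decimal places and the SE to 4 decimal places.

ȳ_st = Σ W_h ȳ_h = (740·6.37 + 400·3.79 + 880·5.38 + 680·3.87)/2700 = 5.03548
V̂(ȳ_st) = Σ W_h² s_h²/n_h, with W_h = N_h/N and N = 2700:
  stratum 1: (740/2700)²·1.5²/155 = 0.0010904
  stratum 2: (400/2700)²·0.8²/63 = 0.000222963
  stratum 3: (880/2700)²·1.2²/111 = 0.00137809
  stratum 4: (680/2700)²·1.4²/149 = 0.000834373
V̂(ȳ_st) = 0.00352583
SE(ȳ_st) = √0.00352583 = 0.0593787

ȳ_st ≈ 5.04, SE ≈ 0.0594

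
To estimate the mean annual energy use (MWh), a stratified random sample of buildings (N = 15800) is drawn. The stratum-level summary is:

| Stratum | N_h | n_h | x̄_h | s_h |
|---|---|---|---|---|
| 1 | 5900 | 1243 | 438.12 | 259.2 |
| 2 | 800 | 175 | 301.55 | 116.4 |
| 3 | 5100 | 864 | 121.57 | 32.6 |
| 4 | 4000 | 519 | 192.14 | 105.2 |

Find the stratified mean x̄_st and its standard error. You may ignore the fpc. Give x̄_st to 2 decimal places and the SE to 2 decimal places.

x̄_st = Σ W_h x̄_h = (5900·438.12 + 800·301.55 + 5100·121.57 + 4000·192.14)/15800 = 266.75411
V̂(x̄_st) = Σ W_h² s_h²/n_h, with W_h = N_h/N and N = 15800:
  stratum 1: (5900/15800)²·259.2²/1243 = 7.53683
  stratum 2: (800/15800)²·116.4²/175 = 0.198488
  stratum 3: (5100/15800)²·32.6²/864 = 0.128159
  stratum 4: (4000/15800)²·105.2²/519 = 1.36669
V̂(x̄_st) = 9.23017
SE(x̄_st) = √9.23017 = 3.03812

x̄_st ≈ 266.75, SE ≈ 3.04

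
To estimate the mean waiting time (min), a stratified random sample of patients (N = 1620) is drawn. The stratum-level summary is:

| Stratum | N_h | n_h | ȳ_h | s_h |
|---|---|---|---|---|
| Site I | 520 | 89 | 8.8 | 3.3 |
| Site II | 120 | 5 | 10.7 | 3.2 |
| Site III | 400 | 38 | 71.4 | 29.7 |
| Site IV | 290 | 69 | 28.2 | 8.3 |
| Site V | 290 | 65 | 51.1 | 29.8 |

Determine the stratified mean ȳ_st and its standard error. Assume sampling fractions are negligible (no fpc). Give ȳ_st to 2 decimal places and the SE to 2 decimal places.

ȳ_st ≈ 35.44, SE ≈ 1.38

ȳ_st = Σ W_h ȳ_h = (520·8.8 + 120·10.7 + 400·71.4 + 290·28.2 + 290·51.1)/1620 = 35.44259
V̂(ȳ_st) = Σ W_h² s_h²/n_h, with W_h = N_h/N and N = 1620:
  stratum Site I: (520/1620)²·3.3²/89 = 0.0126071
  stratum Site II: (120/1620)²·3.2²/5 = 0.0112373
  stratum Site III: (400/1620)²·29.7²/38 = 1.4152
  stratum Site IV: (290/1620)²·8.3²/69 = 0.0319943
  stratum Site V: (290/1620)²·29.8²/65 = 0.437809
V̂(ȳ_st) = 1.90885
SE(ȳ_st) = √1.90885 = 1.38161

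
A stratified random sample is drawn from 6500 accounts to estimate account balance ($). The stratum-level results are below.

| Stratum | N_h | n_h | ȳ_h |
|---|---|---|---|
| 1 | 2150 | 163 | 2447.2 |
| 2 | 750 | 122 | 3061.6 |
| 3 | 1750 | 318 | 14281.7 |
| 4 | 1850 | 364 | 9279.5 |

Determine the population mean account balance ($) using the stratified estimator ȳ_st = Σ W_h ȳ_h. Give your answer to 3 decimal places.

ȳ_st ≈ 7648.882

N = Σ N_h = 6500. Stratum weights W_h = N_h/N.
ȳ_st = (2150·2447.2 + 750·3061.6 + 1750·14281.7 + 1850·9279.5) / 6500 = 7648.88154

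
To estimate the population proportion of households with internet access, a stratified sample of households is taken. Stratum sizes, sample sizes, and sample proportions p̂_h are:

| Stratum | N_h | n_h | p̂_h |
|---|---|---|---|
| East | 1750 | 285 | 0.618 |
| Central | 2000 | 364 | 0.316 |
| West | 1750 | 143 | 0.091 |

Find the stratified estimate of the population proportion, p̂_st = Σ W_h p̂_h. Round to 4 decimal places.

N = 5500; stratum weights W_h = N_h/N.
p̂_st = Σ W_h p̂_h = (1750·0.618 + 2000·0.316 + 1750·0.091)/5500 = 0.34050

p̂_st ≈ 0.3405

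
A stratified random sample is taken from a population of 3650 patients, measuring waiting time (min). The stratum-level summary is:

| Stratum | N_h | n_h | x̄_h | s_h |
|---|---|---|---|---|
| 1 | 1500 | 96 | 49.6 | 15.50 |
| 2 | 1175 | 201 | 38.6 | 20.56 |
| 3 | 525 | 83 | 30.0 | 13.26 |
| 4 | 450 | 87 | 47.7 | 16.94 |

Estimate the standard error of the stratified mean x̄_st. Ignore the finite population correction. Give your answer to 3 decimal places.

SE(x̄_st) ≈ 0.857

V̂(x̄_st) = Σ W_h² s_h²/n_h, with W_h = N_h/N and N = 3650:
  stratum 1: (1500/3650)²·15.50²/96 = 0.422658
  stratum 2: (1175/3650)²·20.56²/201 = 0.217942
  stratum 3: (525/3650)²·13.26²/83 = 0.043827
  stratum 4: (450/3650)²·16.94²/87 = 0.0501357
V̂(x̄_st) = 0.734562
SE(x̄_st) = √0.734562 = 0.857066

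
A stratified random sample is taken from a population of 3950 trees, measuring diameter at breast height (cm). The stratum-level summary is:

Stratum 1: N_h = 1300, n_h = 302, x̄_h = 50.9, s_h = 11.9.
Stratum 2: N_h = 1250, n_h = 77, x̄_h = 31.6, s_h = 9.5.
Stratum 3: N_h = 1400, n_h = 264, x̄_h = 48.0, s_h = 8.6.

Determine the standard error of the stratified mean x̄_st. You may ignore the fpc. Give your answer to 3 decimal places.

V̂(x̄_st) = Σ W_h² s_h²/n_h, with W_h = N_h/N and N = 3950:
  stratum 1: (1300/3950)²·11.9²/302 = 0.0507901
  stratum 2: (1250/3950)²·9.5²/77 = 0.117377
  stratum 3: (1400/3950)²·8.6²/264 = 0.0351929
V̂(x̄_st) = 0.20336
SE(x̄_st) = √0.20336 = 0.450954

SE(x̄_st) ≈ 0.451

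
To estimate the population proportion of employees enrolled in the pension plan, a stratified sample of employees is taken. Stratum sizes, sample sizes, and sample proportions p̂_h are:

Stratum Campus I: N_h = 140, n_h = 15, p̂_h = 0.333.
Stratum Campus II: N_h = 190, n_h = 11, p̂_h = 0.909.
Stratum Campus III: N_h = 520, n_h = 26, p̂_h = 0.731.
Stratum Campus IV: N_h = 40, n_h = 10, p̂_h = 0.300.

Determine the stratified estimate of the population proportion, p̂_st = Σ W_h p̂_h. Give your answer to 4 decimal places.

p̂_st ≈ 0.6870

N = 890; stratum weights W_h = N_h/N.
p̂_st = Σ W_h p̂_h = (140·0.333 + 190·0.909 + 520·0.731 + 40·0.300)/890 = 0.68702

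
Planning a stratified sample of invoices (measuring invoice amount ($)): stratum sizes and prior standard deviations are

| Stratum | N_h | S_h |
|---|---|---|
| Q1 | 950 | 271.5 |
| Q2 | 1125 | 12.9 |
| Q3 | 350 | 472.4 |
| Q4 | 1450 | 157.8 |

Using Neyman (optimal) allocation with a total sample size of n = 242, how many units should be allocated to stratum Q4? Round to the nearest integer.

83

Neyman allocation: n_h = n · N_h S_h / Σ N_i S_i, with n = 242.
  stratum Q1: N_h·S_h = 950·271.5 = 257925.00
  stratum Q2: N_h·S_h = 1125·12.9 = 14512.50
  stratum Q3: N_h·S_h = 350·472.4 = 165340.00
  stratum Q4: N_h·S_h = 1450·157.8 = 228810.00
Σ N_h S_h = 666587.50
n for stratum Q4 = 242·228810.00/666587.50 = 83.068 → 83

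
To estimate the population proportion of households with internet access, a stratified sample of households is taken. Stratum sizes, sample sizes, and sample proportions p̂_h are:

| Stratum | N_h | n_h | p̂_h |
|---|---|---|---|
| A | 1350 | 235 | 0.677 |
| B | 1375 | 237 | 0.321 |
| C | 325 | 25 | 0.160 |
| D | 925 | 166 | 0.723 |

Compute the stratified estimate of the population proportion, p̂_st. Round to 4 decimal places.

p̂_st ≈ 0.5223

N = 3975; stratum weights W_h = N_h/N.
p̂_st = Σ W_h p̂_h = (1350·0.677 + 1375·0.321 + 325·0.160 + 925·0.723)/3975 = 0.52229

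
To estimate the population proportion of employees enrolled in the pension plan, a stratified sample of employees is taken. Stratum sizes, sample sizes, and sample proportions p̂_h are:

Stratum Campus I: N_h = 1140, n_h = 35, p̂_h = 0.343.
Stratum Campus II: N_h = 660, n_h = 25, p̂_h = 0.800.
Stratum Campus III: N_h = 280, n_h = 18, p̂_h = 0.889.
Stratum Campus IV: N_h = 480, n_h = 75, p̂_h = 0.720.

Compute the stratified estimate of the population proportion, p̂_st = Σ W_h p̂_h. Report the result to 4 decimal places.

p̂_st ≈ 0.5912

N = 2560; stratum weights W_h = N_h/N.
p̂_st = Σ W_h p̂_h = (1140·0.343 + 660·0.800 + 280·0.889 + 480·0.720)/2560 = 0.59123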